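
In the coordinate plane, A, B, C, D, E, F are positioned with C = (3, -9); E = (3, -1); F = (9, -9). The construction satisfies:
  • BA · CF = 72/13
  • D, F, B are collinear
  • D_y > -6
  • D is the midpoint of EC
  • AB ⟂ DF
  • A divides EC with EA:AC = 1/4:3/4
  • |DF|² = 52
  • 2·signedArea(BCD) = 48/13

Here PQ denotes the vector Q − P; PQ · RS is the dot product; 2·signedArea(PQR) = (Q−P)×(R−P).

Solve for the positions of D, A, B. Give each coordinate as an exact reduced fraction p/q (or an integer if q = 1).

A = (3, -3)
B = (27/13, -57/13)
D = (3, -5)

1. D_x = 3  [D is the midpoint of EC]
2. D_y = -5  [D is the midpoint of EC]
   → D = (3, -5)
3. A_x = 3  [A divides EC with EA:AC = 1/4:3/4]
4. A_y = -3  [A divides EC with EA:AC = 1/4:3/4]
   → A = (3, -3)
5. B_x = 27/13  [D, F, B are collinear ∩ AB ⟂ DF]
6. B_y = -57/13  [D, F, B are collinear ∩ AB ⟂ DF]
   → B = (27/13, -57/13)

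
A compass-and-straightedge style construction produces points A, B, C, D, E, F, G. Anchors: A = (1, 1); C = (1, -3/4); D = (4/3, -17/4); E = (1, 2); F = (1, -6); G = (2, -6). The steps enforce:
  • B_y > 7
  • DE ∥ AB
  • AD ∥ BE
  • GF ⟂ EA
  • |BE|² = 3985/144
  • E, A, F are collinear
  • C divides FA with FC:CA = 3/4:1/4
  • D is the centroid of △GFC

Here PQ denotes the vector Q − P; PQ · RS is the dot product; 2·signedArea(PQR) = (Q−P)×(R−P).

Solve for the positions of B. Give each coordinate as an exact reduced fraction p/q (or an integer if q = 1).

1. B_x = 2/3  [AD ∥ BE ∩ DE ∥ AB]
2. B_y = 29/4  [AD ∥ BE ∩ DE ∥ AB]
   → B = (2/3, 29/4)

B = (2/3, 29/4)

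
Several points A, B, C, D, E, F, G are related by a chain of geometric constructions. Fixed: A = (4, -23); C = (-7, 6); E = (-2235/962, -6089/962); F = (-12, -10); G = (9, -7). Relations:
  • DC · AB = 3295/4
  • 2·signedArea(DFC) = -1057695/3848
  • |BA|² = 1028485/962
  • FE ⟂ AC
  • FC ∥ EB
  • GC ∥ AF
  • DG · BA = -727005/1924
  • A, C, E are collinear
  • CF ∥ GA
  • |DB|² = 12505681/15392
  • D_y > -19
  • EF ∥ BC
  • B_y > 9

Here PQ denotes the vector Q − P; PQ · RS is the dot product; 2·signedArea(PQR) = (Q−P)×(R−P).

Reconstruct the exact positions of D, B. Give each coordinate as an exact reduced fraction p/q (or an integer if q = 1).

1. B_x = 2575/962  [EF ∥ BC ∩ FC ∥ EB]
2. B_y = 9303/962  [EF ∥ BC ∩ FC ∥ EB]
   → B = (2575/962, 9303/962)
3. D_x = 9309/3848  [DG · BA = -727005/1924 ∩ 2·signedArea(DFC) = -1057695/3848]
4. D_y = -72467/3848  [DG · BA = -727005/1924 ∩ 2·signedArea(DFC) = -1057695/3848]
   → D = (9309/3848, -72467/3848)

B = (2575/962, 9303/962)
D = (9309/3848, -72467/3848)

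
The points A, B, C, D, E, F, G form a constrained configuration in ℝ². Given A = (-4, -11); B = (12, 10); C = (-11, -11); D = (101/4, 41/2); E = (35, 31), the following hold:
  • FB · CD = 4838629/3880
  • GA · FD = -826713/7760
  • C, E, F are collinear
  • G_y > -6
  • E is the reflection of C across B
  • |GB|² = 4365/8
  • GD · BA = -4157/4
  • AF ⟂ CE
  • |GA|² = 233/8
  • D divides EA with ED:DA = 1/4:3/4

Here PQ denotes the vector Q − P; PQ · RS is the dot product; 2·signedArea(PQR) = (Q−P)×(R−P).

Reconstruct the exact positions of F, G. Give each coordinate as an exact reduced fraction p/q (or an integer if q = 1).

1. F_x = -6967/970  [C, E, F are collinear ∩ AF ⟂ CE]
2. F_y = -7289/970  [C, E, F are collinear ∩ AF ⟂ CE]
   → F = (-6967/970, -7289/970)
3. G_x = -21/4  [GD · BA = -4157/4 ∩ GA · FD = -826713/7760]
4. G_y = -23/4  [GD · BA = -4157/4 ∩ GA · FD = -826713/7760]
   → G = (-21/4, -23/4)

F = (-6967/970, -7289/970)
G = (-21/4, -23/4)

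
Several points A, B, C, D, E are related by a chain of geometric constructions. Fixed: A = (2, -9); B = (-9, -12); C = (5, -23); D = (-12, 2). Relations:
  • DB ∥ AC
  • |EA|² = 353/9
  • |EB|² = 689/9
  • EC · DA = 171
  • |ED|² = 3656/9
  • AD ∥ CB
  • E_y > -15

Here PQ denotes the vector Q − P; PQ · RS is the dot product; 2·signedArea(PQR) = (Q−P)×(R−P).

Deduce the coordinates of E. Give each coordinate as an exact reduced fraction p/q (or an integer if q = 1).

1. E_x = -2/3  [line -14·x + 11·y + 152 = 0 ∩ |EB|² = 689/9]
2. E_y = -44/3  [line -14·x + 11·y + 152 = 0 ∩ |EB|² = 689/9]
   → E = (-2/3, -44/3)

E = (-2/3, -44/3)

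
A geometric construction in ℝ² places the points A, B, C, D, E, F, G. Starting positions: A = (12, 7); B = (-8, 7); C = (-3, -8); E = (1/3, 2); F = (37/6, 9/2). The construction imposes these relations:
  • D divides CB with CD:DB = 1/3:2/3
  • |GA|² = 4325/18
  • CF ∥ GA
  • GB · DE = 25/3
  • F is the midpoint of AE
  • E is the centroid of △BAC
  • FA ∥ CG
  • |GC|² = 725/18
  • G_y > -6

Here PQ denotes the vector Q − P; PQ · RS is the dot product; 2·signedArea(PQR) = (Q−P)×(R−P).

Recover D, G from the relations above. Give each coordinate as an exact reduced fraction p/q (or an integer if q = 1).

D = (-14/3, -3)
G = (17/6, -11/2)

1. D_x = -14/3  [D divides CB with CD:DB = 1/3:2/3]
2. D_y = -3  [D divides CB with CD:DB = 1/3:2/3]
   → D = (-14/3, -3)
3. G_x = 17/6  [CF ∥ GA ∩ FA ∥ CG]
4. G_y = -11/2  [CF ∥ GA ∩ FA ∥ CG]
   → G = (17/6, -11/2)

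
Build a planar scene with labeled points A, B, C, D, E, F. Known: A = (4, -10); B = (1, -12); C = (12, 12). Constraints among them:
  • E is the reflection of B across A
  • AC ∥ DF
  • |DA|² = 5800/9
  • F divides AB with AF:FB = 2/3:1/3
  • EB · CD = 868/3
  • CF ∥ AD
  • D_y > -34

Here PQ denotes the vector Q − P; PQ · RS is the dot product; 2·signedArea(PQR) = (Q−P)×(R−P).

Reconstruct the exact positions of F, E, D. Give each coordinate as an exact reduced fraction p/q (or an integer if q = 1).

D = (-6, -100/3)
E = (7, -8)
F = (2, -34/3)

1. F_x = 2  [F divides AB with AF:FB = 2/3:1/3]
2. F_y = -34/3  [F divides AB with AF:FB = 2/3:1/3]
   → F = (2, -34/3)
3. E_x = 7  [E is the reflection of B across A]
4. E_y = -8  [E is the reflection of B across A]
   → E = (7, -8)
5. D_x = -6  [AC ∥ DF ∩ CF ∥ AD]
6. D_y = -100/3  [AC ∥ DF ∩ CF ∥ AD]
   → D = (-6, -100/3)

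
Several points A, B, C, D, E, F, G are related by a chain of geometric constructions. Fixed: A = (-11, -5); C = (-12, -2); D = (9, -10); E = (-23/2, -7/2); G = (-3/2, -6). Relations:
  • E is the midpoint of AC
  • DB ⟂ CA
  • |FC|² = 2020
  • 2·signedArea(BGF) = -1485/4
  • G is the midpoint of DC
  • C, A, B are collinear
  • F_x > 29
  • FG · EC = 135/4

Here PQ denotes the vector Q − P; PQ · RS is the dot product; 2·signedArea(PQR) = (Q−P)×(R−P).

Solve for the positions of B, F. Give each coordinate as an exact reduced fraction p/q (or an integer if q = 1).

B = (-15/2, -31/2)
F = (30, -18)

1. B_x = -15/2  [C, A, B are collinear ∩ DB ⟂ CA]
2. B_y = -31/2  [C, A, B are collinear ∩ DB ⟂ CA]
   → B = (-15/2, -31/2)
3. F_x = 30  [FG · EC = 135/4 ∩ 2·signedArea(BGF) = -1485/4]
4. F_y = -18  [FG · EC = 135/4 ∩ 2·signedArea(BGF) = -1485/4]
   → F = (30, -18)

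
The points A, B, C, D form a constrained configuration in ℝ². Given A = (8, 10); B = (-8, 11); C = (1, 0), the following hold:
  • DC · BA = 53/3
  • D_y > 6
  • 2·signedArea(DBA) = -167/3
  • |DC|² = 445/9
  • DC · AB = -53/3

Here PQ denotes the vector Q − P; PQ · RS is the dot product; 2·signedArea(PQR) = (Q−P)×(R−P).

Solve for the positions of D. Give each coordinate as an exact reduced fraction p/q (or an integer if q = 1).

D = (1/3, 7)

1. D_x = 1/3  [2·signedArea(DBA) = -167/3 ∩ DC · BA = 53/3]
2. D_y = 7  [2·signedArea(DBA) = -167/3 ∩ DC · BA = 53/3]
   → D = (1/3, 7)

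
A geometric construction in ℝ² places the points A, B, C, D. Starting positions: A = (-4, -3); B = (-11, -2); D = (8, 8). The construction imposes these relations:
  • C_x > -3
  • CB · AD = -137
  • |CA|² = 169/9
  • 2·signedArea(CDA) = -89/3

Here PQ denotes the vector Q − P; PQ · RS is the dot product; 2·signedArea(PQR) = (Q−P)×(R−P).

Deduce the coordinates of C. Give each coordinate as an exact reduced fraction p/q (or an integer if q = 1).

C = (-7/3, 1)

1. C_x = -7/3  [2·signedArea(CDA) = -89/3 ∩ CB · AD = -137]
2. C_y = 1  [2·signedArea(CDA) = -89/3 ∩ CB · AD = -137]
   → C = (-7/3, 1)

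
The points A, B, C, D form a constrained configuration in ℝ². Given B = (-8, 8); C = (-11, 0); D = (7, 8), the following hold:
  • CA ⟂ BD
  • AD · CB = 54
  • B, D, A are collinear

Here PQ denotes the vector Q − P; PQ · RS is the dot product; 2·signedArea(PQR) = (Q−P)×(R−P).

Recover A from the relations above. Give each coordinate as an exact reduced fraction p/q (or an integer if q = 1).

1. A_x = -11  [B, D, A are collinear ∩ CA ⟂ BD]
2. A_y = 8  [B, D, A are collinear ∩ CA ⟂ BD]
   → A = (-11, 8)

A = (-11, 8)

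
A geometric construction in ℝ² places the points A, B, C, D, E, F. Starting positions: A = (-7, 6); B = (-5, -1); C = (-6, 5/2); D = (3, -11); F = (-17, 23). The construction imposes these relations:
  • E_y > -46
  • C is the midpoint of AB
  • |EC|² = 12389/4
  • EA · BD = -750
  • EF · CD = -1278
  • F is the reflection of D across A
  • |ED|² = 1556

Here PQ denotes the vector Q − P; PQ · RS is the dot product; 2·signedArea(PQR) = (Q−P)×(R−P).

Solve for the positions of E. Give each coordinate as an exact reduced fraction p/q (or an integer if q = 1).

1. E_x = 23  [EA · BD = -750 ∩ EF · CD = -1278]
2. E_y = -45  [EA · BD = -750 ∩ EF · CD = -1278]
   → E = (23, -45)

E = (23, -45)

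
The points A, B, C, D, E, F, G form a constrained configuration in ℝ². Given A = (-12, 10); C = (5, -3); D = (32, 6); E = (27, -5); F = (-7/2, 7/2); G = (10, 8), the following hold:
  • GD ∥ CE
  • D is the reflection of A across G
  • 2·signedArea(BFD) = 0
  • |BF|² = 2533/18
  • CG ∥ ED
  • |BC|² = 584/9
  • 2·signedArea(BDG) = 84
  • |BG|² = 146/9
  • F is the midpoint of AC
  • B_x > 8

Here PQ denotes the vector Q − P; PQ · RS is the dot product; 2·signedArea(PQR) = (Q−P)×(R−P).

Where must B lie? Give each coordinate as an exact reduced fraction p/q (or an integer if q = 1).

1. B_x = 25/3  [2·signedArea(BFD) = 0 ∩ 2·signedArea(BDG) = 84]
2. B_y = 13/3  [2·signedArea(BFD) = 0 ∩ 2·signedArea(BDG) = 84]
   → B = (25/3, 13/3)

B = (25/3, 13/3)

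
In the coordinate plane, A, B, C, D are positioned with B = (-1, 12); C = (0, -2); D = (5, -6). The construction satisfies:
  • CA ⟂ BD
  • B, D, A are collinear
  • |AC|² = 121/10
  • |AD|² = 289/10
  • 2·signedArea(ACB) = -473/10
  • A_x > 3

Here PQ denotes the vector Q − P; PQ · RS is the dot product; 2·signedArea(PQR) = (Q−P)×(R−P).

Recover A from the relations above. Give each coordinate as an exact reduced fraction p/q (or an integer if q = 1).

A = (33/10, -9/10)

1. A_x = 33/10  [B, D, A are collinear ∩ CA ⟂ BD]
2. A_y = -9/10  [B, D, A are collinear ∩ CA ⟂ BD]
   → A = (33/10, -9/10)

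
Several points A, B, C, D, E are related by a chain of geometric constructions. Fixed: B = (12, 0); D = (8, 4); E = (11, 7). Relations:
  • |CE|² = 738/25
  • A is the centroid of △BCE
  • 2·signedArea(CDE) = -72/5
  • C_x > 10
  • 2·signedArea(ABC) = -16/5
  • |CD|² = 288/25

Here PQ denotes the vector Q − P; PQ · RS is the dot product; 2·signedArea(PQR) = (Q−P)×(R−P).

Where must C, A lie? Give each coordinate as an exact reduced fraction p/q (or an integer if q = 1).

A = (167/15, 43/15)
C = (52/5, 8/5)

1. C_x = 52/5  [line -3·x + 3·y + 132/5 = 0 ∩ |CD|² = 288/25]
2. C_y = 8/5  [line -3·x + 3·y + 132/5 = 0 ∩ |CD|² = 288/25]
   → C = (52/5, 8/5)
3. A_x = 167/15  [A is the centroid of △BCE]
4. A_y = 43/15  [A is the centroid of △BCE]
   → A = (167/15, 43/15)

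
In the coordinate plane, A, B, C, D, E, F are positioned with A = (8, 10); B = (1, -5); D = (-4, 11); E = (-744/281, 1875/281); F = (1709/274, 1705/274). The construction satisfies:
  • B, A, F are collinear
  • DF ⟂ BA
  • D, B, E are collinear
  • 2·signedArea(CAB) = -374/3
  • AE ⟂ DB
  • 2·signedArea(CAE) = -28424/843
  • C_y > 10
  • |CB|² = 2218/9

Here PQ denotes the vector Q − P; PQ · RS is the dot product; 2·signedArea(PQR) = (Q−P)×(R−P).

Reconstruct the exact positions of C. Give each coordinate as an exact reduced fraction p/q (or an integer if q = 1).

1. C_x = 0  [2·signedArea(CAB) = -374/3 ∩ 2·signedArea(CAE) = -28424/843]
2. C_y = 32/3  [2·signedArea(CAB) = -374/3 ∩ 2·signedArea(CAE) = -28424/843]
   → C = (0, 32/3)

C = (0, 32/3)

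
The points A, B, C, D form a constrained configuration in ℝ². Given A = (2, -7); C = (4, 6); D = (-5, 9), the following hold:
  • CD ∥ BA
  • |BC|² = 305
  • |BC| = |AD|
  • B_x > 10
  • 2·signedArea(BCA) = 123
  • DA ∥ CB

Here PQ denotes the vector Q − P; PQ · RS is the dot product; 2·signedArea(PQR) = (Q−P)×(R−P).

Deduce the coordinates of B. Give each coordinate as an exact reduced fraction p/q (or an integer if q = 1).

B = (11, -10)

1. B_x = 11  [CD ∥ BA ∩ DA ∥ CB]
2. B_y = -10  [CD ∥ BA ∩ DA ∥ CB]
   → B = (11, -10)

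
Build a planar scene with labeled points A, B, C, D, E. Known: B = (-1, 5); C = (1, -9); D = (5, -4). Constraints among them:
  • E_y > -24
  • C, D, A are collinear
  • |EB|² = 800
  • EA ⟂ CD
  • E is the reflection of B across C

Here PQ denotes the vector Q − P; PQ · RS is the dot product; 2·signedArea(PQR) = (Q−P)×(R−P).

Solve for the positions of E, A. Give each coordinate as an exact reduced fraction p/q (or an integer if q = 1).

1. E_x = 3  [E is the reflection of B across C]
2. E_y = -23  [E is the reflection of B across C]
   → E = (3, -23)
3. A_x = -207/41  [C, D, A are collinear ∩ EA ⟂ CD]
4. A_y = -679/41  [C, D, A are collinear ∩ EA ⟂ CD]
   → A = (-207/41, -679/41)

A = (-207/41, -679/41)
E = (3, -23)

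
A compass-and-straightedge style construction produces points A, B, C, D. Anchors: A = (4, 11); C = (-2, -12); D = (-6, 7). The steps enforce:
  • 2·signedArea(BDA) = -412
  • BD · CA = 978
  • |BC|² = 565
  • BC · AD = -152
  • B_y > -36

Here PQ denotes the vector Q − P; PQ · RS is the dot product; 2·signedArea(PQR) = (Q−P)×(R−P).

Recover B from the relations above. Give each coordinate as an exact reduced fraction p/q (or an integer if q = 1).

B = (-8, -35)

1. B_x = -8  [2·signedArea(BDA) = -412 ∩ BD · CA = 978]
2. B_y = -35  [2·signedArea(BDA) = -412 ∩ BD · CA = 978]
   → B = (-8, -35)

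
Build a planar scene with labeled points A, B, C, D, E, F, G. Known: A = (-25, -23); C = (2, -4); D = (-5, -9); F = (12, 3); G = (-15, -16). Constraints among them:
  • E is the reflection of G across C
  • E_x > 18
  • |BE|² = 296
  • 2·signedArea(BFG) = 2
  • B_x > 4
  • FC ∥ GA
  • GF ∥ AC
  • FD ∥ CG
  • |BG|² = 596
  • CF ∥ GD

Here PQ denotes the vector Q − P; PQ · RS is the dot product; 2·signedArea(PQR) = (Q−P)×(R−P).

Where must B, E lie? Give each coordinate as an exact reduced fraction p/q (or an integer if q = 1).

1. B_x = 5  [line 19·x + -27·y + -149 = 0 ∩ |BG|² = 596]
2. B_y = -2  [line 19·x + -27·y + -149 = 0 ∩ |BG|² = 596]
   → B = (5, -2)
3. E_x = 19  [E is the reflection of G across C]
4. E_y = 8  [E is the reflection of G across C]
   → E = (19, 8)

B = (5, -2)
E = (19, 8)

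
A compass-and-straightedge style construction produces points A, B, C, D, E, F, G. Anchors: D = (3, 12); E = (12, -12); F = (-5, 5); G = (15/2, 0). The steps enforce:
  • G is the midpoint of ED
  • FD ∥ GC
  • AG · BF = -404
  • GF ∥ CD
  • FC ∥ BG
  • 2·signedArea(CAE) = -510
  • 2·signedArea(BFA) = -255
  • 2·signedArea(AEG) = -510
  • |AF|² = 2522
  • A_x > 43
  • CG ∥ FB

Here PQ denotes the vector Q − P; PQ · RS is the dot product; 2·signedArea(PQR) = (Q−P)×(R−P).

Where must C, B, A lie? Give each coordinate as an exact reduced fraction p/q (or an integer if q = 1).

A = (44, 16)
B = (-13, -2)
C = (31/2, 7)

1. C_x = 31/2  [GF ∥ CD ∩ FD ∥ GC]
2. C_y = 7  [GF ∥ CD ∩ FD ∥ GC]
   → C = (31/2, 7)
3. B_x = -13  [FC ∥ BG ∩ CG ∥ FB]
4. B_y = -2  [FC ∥ BG ∩ CG ∥ FB]
   → B = (-13, -2)
5. A_x = 44  [AG · BF = -404 ∩ 2·signedArea(CAE) = -510]
6. A_y = 16  [AG · BF = -404 ∩ 2·signedArea(CAE) = -510]
   → A = (44, 16)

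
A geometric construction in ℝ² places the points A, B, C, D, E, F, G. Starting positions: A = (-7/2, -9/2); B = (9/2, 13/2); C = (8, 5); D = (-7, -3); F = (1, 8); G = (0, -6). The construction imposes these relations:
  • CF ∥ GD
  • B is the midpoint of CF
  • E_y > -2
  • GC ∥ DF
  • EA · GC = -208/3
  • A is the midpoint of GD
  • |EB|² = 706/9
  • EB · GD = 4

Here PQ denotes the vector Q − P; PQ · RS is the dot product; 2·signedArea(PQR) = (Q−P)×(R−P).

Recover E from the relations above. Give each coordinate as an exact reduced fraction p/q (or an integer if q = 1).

E = (3/2, -11/6)

1. E_x = 3/2  [EB · GD = 4 ∩ EA · GC = -208/3]
2. E_y = -11/6  [EB · GD = 4 ∩ EA · GC = -208/3]
   → E = (3/2, -11/6)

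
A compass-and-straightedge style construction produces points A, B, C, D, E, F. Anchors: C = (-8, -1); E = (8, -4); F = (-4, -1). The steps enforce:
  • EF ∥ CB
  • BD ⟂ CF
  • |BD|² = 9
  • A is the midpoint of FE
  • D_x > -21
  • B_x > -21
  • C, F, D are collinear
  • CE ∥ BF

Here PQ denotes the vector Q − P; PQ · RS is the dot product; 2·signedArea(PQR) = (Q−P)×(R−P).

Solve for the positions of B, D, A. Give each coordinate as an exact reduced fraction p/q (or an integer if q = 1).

A = (2, -5/2)
B = (-20, 2)
D = (-20, -1)

1. B_x = -20  [CE ∥ BF ∩ EF ∥ CB]
2. B_y = 2  [CE ∥ BF ∩ EF ∥ CB]
   → B = (-20, 2)
3. D_x = -20  [C, F, D are collinear ∩ BD ⟂ CF]
4. D_y = -1  [C, F, D are collinear ∩ BD ⟂ CF]
   → D = (-20, -1)
5. A_x = 2  [A is the midpoint of FE]
6. A_y = -5/2  [A is the midpoint of FE]
   → A = (2, -5/2)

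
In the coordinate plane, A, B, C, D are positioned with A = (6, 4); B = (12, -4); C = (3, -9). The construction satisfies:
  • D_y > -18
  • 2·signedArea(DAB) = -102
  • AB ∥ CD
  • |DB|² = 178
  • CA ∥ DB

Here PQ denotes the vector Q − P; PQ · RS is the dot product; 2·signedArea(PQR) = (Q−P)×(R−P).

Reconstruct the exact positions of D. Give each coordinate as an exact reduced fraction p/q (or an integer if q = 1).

D = (9, -17)

1. D_x = 9  [CA ∥ DB ∩ AB ∥ CD]
2. D_y = -17  [CA ∥ DB ∩ AB ∥ CD]
   → D = (9, -17)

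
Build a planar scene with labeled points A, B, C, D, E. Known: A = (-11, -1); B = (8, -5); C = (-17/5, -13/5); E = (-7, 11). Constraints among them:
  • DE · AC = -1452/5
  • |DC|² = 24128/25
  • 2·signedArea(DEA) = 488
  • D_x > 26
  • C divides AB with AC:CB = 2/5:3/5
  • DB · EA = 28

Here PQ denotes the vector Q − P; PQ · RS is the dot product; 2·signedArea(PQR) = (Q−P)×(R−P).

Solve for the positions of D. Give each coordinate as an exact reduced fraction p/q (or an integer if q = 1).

1. D_x = 27  [2·signedArea(DEA) = 488 ∩ DE · AC = -1452/5]
2. D_y = -9  [2·signedArea(DEA) = 488 ∩ DE · AC = -1452/5]
   → D = (27, -9)

D = (27, -9)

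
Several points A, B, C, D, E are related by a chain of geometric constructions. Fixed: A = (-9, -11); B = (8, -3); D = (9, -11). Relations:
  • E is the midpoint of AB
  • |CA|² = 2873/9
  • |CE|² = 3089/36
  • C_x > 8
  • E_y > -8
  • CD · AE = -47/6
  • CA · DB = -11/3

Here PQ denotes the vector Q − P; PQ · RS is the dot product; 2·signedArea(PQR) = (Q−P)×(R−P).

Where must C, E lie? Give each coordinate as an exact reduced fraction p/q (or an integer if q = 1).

C = (26/3, -25/3)
E = (-1/2, -7)

1. C_x = 26/3  [line 1·x + -8·y + -226/3 = 0 ∩ |CA|² = 2873/9]
2. C_y = -25/3  [line 1·x + -8·y + -226/3 = 0 ∩ |CA|² = 2873/9]
   → C = (26/3, -25/3)
3. E_x = -1/2  [CD · AE = -47/6 ∩ E is the midpoint of AB]
4. E_y = -7  [CD · AE = -47/6 ∩ E is the midpoint of AB]
   → E = (-1/2, -7)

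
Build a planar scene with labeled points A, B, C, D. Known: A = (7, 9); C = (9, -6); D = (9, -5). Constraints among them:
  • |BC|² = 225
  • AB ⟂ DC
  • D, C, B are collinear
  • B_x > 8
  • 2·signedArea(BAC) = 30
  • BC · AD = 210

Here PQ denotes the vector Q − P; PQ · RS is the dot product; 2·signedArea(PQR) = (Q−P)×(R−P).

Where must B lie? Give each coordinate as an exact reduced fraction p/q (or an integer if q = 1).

B = (9, 9)

1. B_x = 9  [D, C, B are collinear ∩ AB ⟂ DC]
2. B_y = 9  [D, C, B are collinear ∩ AB ⟂ DC]
   → B = (9, 9)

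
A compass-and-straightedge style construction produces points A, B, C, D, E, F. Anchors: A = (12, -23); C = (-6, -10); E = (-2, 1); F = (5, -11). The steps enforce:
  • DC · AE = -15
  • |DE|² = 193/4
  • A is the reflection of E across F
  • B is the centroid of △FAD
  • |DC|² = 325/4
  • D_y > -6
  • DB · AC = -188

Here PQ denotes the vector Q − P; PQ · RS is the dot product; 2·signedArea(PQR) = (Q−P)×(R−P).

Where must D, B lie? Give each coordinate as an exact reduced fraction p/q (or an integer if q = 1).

B = (37/6, -13)
D = (3/2, -5)

1. D_x = 3/2  [line 14·x + -24·y + -141 = 0 ∩ |DE|² = 193/4]
2. D_y = -5  [line 14·x + -24·y + -141 = 0 ∩ |DE|² = 193/4]
   → D = (3/2, -5)
3. B_x = 37/6  [B is the centroid of △FAD]
4. B_y = -13  [B is the centroid of △FAD]
   → B = (37/6, -13)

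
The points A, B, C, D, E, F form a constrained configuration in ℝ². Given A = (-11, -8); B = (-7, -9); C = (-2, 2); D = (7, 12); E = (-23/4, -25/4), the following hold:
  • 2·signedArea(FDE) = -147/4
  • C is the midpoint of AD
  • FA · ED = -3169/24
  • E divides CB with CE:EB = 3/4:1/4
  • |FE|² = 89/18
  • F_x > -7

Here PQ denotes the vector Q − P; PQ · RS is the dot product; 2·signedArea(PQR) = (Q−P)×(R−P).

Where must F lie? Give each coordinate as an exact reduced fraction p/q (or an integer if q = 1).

F = (-25/4, -49/12)

1. F_x = -25/4  [FA · ED = -3169/24 ∩ 2·signedArea(FDE) = -147/4]
2. F_y = -49/12  [FA · ED = -3169/24 ∩ 2·signedArea(FDE) = -147/4]
   → F = (-25/4, -49/12)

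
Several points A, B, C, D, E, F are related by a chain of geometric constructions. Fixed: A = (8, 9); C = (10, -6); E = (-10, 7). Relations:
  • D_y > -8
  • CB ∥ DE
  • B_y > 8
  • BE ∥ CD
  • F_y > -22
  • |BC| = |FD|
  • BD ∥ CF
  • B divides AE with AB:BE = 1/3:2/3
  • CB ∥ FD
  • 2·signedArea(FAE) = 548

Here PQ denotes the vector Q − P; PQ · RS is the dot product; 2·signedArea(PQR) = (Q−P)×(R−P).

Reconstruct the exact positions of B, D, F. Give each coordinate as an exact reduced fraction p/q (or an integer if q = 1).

1. B_x = 2  [B divides AE with AB:BE = 1/3:2/3]
2. B_y = 25/3  [B divides AE with AB:BE = 1/3:2/3]
   → B = (2, 25/3)
3. D_x = -2  [CB ∥ DE ∩ BE ∥ CD]
4. D_y = -22/3  [CB ∥ DE ∩ BE ∥ CD]
   → D = (-2, -22/3)
5. F_x = 6  [CB ∥ FD ∩ BD ∥ CF]
6. F_y = -65/3  [CB ∥ FD ∩ BD ∥ CF]
   → F = (6, -65/3)

B = (2, 25/3)
D = (-2, -22/3)
F = (6, -65/3)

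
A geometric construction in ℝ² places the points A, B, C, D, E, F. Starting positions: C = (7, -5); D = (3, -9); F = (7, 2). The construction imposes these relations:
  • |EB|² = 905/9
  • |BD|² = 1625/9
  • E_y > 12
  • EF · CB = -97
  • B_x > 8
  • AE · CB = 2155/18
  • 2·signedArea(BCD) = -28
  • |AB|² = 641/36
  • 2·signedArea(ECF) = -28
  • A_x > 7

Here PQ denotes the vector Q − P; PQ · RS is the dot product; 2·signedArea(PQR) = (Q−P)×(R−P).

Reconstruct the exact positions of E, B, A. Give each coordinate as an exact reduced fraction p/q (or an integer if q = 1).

A = (23/3, -5/6)
B = (25/3, 10/3)
E = (11, 13)

1. E_x = 11  [2·signedArea(ECF) = -28]
2. B_x = 25/3  [line 4·x + -4·y + -20 = 0 ∩ |BD|² = 1625/9]
3. B_y = 10/3  [line 4·x + -4·y + -20 = 0 ∩ |BD|² = 1625/9]
   → B = (25/3, 10/3)
4. E_x = 11  [EF · CB = -97 ∩ 2·signedArea(ECF) = -28]
5. E_y = 13  [EF · CB = -97 ∩ 2·signedArea(ECF) = -28]
   → E = (11, 13)
6. A_x = 23/3  [line -4/3·x + -25/3·y + 59/18 = 0 ∩ |AB|² = 641/36]
7. A_y = -5/6  [line -4/3·x + -25/3·y + 59/18 = 0 ∩ |AB|² = 641/36]
   → A = (23/3, -5/6)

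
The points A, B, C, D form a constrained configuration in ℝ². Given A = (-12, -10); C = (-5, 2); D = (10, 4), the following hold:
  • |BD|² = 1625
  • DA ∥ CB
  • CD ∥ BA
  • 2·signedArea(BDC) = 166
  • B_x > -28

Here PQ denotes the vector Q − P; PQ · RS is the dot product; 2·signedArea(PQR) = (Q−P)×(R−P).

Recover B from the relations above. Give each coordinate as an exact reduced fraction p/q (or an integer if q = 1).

1. B_x = -27  [CD ∥ BA ∩ DA ∥ CB]
2. B_y = -12  [CD ∥ BA ∩ DA ∥ CB]
   → B = (-27, -12)

B = (-27, -12)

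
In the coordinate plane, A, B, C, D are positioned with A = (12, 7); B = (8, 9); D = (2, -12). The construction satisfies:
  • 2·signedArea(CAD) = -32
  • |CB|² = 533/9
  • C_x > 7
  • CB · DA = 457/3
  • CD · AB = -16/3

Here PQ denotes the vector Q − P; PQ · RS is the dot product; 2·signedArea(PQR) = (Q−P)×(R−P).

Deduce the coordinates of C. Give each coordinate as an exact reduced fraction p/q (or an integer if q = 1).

C = (22/3, 4/3)

1. C_x = 22/3  [CD · AB = -16/3 ∩ CB · DA = 457/3]
2. C_y = 4/3  [CD · AB = -16/3 ∩ CB · DA = 457/3]
   → C = (22/3, 4/3)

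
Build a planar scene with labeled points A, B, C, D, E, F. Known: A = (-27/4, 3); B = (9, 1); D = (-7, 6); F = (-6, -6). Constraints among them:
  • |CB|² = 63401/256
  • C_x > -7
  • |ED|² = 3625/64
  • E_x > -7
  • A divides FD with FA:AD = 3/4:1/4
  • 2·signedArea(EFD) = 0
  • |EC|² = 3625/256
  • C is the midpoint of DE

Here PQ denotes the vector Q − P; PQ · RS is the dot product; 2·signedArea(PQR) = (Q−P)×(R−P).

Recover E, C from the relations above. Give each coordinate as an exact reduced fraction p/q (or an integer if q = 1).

C = (-107/16, 9/4)
E = (-51/8, -3/2)

1. E_x = -51/8  [line -12·x + -1·y + -78 = 0 ∩ |ED|² = 3625/64]
2. E_y = -3/2  [line -12·x + -1·y + -78 = 0 ∩ |ED|² = 3625/64]
   → E = (-51/8, -3/2)
3. C_x = -107/16  [C is the midpoint of DE]
4. C_y = 9/4  [C is the midpoint of DE]
   → C = (-107/16, 9/4)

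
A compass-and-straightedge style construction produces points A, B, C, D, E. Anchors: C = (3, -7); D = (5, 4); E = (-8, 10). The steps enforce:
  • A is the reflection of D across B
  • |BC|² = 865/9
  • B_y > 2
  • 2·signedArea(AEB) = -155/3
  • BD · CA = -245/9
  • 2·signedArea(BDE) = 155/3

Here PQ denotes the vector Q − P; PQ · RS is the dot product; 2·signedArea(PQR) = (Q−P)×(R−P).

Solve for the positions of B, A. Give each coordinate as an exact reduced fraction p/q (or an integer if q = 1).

1. B_x = 0  [line -6·x + -13·y + 91/3 = 0 ∩ |BC|² = 865/9]
2. B_y = 7/3  [line -6·x + -13·y + 91/3 = 0 ∩ |BC|² = 865/9]
   → B = (0, 7/3)
3. A_x = -5  [BD · CA = -245/9 ∩ A is the reflection of D across B]
4. A_y = 2/3  [BD · CA = -245/9 ∩ A is the reflection of D across B]
   → A = (-5, 2/3)

A = (-5, 2/3)
B = (0, 7/3)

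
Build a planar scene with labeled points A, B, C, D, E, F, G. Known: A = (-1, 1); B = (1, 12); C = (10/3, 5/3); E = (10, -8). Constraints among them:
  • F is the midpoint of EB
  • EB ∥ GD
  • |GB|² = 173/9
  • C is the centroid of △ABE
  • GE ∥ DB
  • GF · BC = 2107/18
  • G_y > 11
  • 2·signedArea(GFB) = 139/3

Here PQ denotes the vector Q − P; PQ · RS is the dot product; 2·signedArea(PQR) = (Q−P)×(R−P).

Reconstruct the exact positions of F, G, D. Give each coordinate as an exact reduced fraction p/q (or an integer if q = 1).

1. F_x = 11/2  [F is the midpoint of EB]
2. F_y = 2  [F is the midpoint of EB]
   → F = (11/2, 2)
3. G_x = -10/3  [2·signedArea(GFB) = 139/3 ∩ GF · BC = 2107/18]
4. G_y = 34/3  [2·signedArea(GFB) = 139/3 ∩ GF · BC = 2107/18]
   → G = (-10/3, 34/3)
5. D_x = -37/3  [GE ∥ DB ∩ EB ∥ GD]
6. D_y = 94/3  [GE ∥ DB ∩ EB ∥ GD]
   → D = (-37/3, 94/3)

D = (-37/3, 94/3)
F = (11/2, 2)
G = (-10/3, 34/3)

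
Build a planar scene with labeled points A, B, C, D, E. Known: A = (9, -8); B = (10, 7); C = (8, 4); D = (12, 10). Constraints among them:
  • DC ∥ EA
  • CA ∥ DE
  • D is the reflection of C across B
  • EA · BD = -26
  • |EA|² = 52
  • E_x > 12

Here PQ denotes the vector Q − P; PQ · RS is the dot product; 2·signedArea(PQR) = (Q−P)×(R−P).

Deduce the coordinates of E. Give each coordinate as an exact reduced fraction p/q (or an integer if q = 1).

1. E_x = 13  [DC ∥ EA ∩ CA ∥ DE]
2. E_y = -2  [DC ∥ EA ∩ CA ∥ DE]
   → E = (13, -2)

E = (13, -2)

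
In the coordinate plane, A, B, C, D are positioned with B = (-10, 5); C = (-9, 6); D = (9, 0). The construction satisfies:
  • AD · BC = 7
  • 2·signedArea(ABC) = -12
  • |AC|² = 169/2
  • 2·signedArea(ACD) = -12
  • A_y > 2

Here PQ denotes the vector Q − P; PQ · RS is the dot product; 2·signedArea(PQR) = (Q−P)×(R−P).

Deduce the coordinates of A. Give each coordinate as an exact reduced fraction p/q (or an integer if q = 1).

1. A_x = -1/2  [AD · BC = 7 ∩ 2·signedArea(ABC) = -12]
2. A_y = 5/2  [AD · BC = 7 ∩ 2·signedArea(ABC) = -12]
   → A = (-1/2, 5/2)

A = (-1/2, 5/2)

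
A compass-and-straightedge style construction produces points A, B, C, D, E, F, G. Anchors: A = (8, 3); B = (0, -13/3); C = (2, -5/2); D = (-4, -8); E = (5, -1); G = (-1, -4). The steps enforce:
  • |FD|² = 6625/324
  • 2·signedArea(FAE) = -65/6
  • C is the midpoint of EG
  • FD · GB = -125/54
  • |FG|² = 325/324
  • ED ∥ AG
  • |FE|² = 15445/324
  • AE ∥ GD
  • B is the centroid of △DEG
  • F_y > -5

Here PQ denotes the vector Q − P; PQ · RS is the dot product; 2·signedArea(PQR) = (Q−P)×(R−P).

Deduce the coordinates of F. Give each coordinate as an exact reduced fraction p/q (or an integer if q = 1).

1. F_x = -2/3  [2·signedArea(FAE) = -65/6 ∩ FD · GB = -125/54]
2. F_y = -89/18  [2·signedArea(FAE) = -65/6 ∩ FD · GB = -125/54]
   → F = (-2/3, -89/18)

F = (-2/3, -89/18)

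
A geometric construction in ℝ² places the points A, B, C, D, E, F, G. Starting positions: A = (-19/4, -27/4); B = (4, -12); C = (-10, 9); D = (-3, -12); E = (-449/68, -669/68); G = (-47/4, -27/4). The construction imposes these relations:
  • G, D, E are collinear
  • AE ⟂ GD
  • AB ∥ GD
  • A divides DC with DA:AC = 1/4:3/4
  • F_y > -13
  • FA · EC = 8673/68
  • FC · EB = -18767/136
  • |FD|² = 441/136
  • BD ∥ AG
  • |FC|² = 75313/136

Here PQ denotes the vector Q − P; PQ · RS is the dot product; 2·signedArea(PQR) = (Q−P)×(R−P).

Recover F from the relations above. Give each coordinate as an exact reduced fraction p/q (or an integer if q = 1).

F = (-99/68, -879/68)

1. F_x = -99/68  [FC · EB = -18767/136 ∩ FA · EC = 8673/68]
2. F_y = -879/68  [FC · EB = -18767/136 ∩ FA · EC = 8673/68]
   → F = (-99/68, -879/68)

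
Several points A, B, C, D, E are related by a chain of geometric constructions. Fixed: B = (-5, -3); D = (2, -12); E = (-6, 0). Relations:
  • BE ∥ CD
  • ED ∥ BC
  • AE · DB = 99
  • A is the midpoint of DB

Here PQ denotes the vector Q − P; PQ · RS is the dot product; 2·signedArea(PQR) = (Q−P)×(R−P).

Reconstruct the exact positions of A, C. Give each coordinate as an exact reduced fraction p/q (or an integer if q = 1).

1. A_x = -3/2  [A is the midpoint of DB]
2. A_y = -15/2  [A is the midpoint of DB]
   → A = (-3/2, -15/2)
3. C_x = 3  [BE ∥ CD ∩ ED ∥ BC]
4. C_y = -15  [BE ∥ CD ∩ ED ∥ BC]
   → C = (3, -15)

A = (-3/2, -15/2)
C = (3, -15)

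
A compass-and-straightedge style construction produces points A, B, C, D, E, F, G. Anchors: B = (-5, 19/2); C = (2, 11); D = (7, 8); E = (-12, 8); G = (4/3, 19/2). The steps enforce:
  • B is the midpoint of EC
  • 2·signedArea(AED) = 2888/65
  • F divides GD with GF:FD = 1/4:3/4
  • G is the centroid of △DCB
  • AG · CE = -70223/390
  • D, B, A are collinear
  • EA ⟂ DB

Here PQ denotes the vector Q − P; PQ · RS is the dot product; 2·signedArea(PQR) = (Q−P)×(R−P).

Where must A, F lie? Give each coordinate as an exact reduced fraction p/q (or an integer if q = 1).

A = (-761/65, 672/65)
F = (11/4, 73/8)

1. A_x = -761/65  [D, B, A are collinear ∩ EA ⟂ DB]
2. A_y = 672/65  [D, B, A are collinear ∩ EA ⟂ DB]
   → A = (-761/65, 672/65)
3. F_x = 11/4  [F divides GD with GF:FD = 1/4:3/4]
4. F_y = 73/8  [F divides GD with GF:FD = 1/4:3/4]
   → F = (11/4, 73/8)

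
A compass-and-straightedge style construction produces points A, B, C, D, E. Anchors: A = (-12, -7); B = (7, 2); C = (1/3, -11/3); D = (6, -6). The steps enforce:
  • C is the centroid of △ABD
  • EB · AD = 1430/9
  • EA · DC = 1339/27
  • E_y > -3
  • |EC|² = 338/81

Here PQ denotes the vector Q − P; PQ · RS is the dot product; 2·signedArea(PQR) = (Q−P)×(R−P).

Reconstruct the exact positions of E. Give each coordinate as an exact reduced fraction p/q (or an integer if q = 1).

1. E_x = -14/9  [EB · AD = 1430/9 ∩ EA · DC = 1339/27]
2. E_y = -26/9  [EB · AD = 1430/9 ∩ EA · DC = 1339/27]
   → E = (-14/9, -26/9)

E = (-14/9, -26/9)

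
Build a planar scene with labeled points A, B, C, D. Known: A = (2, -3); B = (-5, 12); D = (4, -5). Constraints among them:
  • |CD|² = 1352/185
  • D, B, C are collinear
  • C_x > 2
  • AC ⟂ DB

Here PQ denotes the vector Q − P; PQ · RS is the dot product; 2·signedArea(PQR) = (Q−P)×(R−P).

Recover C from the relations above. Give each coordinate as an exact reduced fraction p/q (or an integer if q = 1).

1. C_x = 506/185  [D, B, C are collinear ∩ AC ⟂ DB]
2. C_y = -483/185  [D, B, C are collinear ∩ AC ⟂ DB]
   → C = (506/185, -483/185)

C = (506/185, -483/185)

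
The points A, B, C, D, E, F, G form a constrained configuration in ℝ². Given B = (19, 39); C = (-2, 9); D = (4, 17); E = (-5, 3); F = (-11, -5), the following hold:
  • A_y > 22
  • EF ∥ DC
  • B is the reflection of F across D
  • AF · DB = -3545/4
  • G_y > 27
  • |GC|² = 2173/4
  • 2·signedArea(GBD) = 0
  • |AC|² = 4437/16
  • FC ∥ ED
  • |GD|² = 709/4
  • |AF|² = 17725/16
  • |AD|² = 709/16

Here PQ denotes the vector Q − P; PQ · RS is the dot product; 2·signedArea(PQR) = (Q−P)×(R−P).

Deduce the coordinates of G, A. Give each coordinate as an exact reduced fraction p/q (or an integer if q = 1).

A = (31/4, 45/2)
G = (23/2, 28)

1. G_x = 23/2  [line 22·x + -15·y + 167 = 0 ∩ |GC|² = 2173/4]
2. G_y = 28  [line 22·x + -15·y + 167 = 0 ∩ |GC|² = 2173/4]
   → G = (23/2, 28)
3. A_x = 31/4  [line -15·x + -22·y + 2445/4 = 0 ∩ |AD|² = 709/16]
4. A_y = 45/2  [line -15·x + -22·y + 2445/4 = 0 ∩ |AD|² = 709/16]
   → A = (31/4, 45/2)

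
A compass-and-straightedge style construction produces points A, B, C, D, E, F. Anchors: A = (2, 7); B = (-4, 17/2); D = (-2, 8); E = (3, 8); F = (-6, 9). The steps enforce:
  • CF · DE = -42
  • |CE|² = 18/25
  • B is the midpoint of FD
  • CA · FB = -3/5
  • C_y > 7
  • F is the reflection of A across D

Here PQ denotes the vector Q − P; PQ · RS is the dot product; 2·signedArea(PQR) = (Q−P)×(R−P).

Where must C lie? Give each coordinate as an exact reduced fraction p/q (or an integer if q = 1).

1. C_x = 12/5  [CF · DE = -42 ∩ CA · FB = -3/5]
2. C_y = 37/5  [CF · DE = -42 ∩ CA · FB = -3/5]
   → C = (12/5, 37/5)

C = (12/5, 37/5)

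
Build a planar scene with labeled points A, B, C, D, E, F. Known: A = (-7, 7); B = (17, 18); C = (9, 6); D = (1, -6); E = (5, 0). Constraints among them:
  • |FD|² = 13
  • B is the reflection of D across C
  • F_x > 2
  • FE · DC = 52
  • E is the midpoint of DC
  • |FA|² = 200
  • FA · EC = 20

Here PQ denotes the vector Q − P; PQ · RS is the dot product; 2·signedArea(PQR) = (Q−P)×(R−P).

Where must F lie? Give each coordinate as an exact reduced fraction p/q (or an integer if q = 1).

1. F_x = 3  [line -4·x + -6·y + -6 = 0 ∩ |FD|² = 13]
2. F_y = -3  [line -4·x + -6·y + -6 = 0 ∩ |FD|² = 13]
   → F = (3, -3)

F = (3, -3)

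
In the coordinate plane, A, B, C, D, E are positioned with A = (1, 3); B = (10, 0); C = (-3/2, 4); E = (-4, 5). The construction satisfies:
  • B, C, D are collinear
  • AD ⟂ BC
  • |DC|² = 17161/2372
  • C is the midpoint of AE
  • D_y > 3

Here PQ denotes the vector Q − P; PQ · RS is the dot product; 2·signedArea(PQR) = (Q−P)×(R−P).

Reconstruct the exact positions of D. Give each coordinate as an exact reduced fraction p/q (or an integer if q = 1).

D = (617/593, 1848/593)

1. D_x = 617/593  [B, C, D are collinear ∩ AD ⟂ BC]
2. D_y = 1848/593  [B, C, D are collinear ∩ AD ⟂ BC]
   → D = (617/593, 1848/593)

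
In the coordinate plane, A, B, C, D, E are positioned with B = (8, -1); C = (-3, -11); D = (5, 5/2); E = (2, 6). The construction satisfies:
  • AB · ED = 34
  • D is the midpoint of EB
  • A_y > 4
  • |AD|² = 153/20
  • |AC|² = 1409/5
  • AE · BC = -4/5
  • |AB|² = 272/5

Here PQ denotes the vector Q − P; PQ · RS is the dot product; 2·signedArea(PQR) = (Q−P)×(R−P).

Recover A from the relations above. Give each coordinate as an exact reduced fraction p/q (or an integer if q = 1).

A = (16/5, 23/5)

1. A_x = 16/5  [AE · BC = -4/5 ∩ AB · ED = 34]
2. A_y = 23/5  [AE · BC = -4/5 ∩ AB · ED = 34]
   → A = (16/5, 23/5)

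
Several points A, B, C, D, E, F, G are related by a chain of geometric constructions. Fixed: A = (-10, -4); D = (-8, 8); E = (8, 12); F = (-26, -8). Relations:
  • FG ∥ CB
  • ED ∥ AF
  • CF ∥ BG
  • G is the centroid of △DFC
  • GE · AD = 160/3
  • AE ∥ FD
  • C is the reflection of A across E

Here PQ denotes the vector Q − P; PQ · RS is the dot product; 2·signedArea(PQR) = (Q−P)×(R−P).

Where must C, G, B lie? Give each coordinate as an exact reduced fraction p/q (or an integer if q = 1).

B = (148/3, 136/3)
C = (26, 28)
G = (-8/3, 28/3)

1. C_x = 26  [C is the reflection of A across E]
2. C_y = 28  [C is the reflection of A across E]
   → C = (26, 28)
3. G_x = -8/3  [G is the centroid of △DFC]
4. G_y = 28/3  [G is the centroid of △DFC]
   → G = (-8/3, 28/3)
5. B_x = 148/3  [CF ∥ BG ∩ FG ∥ CB]
6. B_y = 136/3  [CF ∥ BG ∩ FG ∥ CB]
   → B = (148/3, 136/3)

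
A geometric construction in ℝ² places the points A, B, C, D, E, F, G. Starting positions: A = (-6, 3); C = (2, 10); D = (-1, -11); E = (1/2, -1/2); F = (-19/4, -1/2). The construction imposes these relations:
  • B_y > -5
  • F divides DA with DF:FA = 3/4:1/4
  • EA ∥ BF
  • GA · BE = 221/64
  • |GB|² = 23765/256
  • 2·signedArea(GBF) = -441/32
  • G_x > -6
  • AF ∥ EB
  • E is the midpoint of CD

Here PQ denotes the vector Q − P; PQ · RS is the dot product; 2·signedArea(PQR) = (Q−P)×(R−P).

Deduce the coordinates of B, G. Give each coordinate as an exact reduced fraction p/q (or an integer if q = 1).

1. B_x = 7/4  [EA ∥ BF ∩ AF ∥ EB]
2. B_y = -4  [EA ∥ BF ∩ AF ∥ EB]
   → B = (7/4, -4)
3. G_x = -91/16  [GA · BE = 221/64 ∩ 2·signedArea(GBF) = -441/32]
4. G_y = 17/8  [GA · BE = 221/64 ∩ 2·signedArea(GBF) = -441/32]
   → G = (-91/16, 17/8)

B = (7/4, -4)
G = (-91/16, 17/8)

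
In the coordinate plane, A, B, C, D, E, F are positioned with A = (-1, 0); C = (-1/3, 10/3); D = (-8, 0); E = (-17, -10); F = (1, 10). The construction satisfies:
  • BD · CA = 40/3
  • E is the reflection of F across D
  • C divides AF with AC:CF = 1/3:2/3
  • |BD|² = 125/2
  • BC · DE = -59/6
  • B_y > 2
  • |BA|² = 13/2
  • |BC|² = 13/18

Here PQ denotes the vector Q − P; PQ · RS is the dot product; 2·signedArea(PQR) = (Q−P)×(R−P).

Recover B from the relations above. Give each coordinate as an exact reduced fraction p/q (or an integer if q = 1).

B = (-1/2, 5/2)

1. B_x = -1/2  [BC · DE = -59/6 ∩ BD · CA = 40/3]
2. B_y = 5/2  [BC · DE = -59/6 ∩ BD · CA = 40/3]
   → B = (-1/2, 5/2)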